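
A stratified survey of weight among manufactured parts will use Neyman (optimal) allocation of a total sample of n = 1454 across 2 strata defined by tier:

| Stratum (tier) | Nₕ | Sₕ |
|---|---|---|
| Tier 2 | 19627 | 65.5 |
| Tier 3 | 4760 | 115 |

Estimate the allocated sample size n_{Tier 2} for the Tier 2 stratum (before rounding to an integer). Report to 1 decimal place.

1019.8

Neyman allocation: nₕ = n·NₕSₕ / Σⱼ NⱼSⱼ.
Σ NⱼSⱼ = 19627·65.5 + 4760·115 = 1.8329685 × 10^6.
n_{Tier 2} = 1454·19627·65.5 / (1.8329685 × 10^6) = 1019.8.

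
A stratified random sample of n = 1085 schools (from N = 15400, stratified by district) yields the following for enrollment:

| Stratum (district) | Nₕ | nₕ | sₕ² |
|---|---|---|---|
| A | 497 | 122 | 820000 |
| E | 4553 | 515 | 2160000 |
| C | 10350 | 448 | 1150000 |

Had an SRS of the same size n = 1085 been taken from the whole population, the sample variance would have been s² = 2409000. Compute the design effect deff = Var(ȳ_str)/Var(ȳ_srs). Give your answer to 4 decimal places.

Var(ȳ_str) = Σ Wₕ²(1−fₕ)sₕ²/nₕ with Wₕ = Nₕ/15400:
  A: (497/15400)²·(1−122/497)·820000/122 = 5.2820224
  E: (4553/15400)²·(1−515/4553)·2160000/515 = 325.13898
  C: (10350/15400)²·(1−448/10350)·1150000/448 = 1109.2812
  → Var(ȳ_str) = 1439.7022.
Var(ȳ_srs) = (1 − 1085/15400)·2409000/1085 = 2063.8479.
deff = 1439.7022 / 2063.8479 = 0.6976.

0.6976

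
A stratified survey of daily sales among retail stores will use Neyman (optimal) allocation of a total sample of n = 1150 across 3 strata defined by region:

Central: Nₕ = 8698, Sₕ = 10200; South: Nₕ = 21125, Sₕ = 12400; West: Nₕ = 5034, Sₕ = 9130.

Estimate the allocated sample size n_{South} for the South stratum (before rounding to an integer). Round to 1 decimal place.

Neyman allocation: nₕ = n·NₕSₕ / Σⱼ NⱼSⱼ.
Σ NⱼSⱼ = 8698·10200 + 21125·12400 + 5034·9130 = 3.9663002 × 10^8.
n_{South} = 1150·21125·12400 / (3.9663002 × 10^8) = 759.5.

759.5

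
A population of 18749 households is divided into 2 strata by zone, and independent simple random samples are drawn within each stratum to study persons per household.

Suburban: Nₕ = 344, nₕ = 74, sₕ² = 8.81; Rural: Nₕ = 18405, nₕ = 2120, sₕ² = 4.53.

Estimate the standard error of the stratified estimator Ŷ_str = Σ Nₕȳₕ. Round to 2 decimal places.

Var(Ŷ_str) = Σₕ Nₕ²(1 − fₕ)sₕ²/nₕ.
Suburban: 344²·(1 − 74/344)·8.81/74 = 11057.741.
Rural: 18405²·(1 − 2120/18405)·4.53/2120 = 640451.03.
Sum = 651508.77.
SE = √(651508.77) = 807.16.

807.16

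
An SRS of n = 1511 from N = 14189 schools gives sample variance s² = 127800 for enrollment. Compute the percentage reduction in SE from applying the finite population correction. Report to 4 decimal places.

f = n/N = 1511/14189 = 0.10649094.
SE_no-fpc = √(s²/n) = 9.1967249; SE_fpc = √((1−f)s²/n) = 8.6932601.
Ratio = √(1−f) = 0.94525608. Reduction = 100·(1 − 0.94525608) = 5.4744%.

5.4744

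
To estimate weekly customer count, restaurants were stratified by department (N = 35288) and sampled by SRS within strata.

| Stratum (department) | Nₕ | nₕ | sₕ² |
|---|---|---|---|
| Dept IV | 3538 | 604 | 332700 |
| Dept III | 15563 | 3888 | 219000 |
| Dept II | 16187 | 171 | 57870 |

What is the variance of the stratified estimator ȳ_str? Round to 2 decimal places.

83.27

Var(ȳ_str) = Σₕ Wₕ²(1 − fₕ)sₕ²/nₕ with Wₕ = Nₕ/N, N = 35288.
Dept IV: Wₕ = 0.10026071; term = 0.10026071²·(1 − 0.17071792)·332700/604 = 4.5917656.
Dept III: Wₕ = 0.44102811; term = 0.44102811²·(1 − 0.24982330)·219000/3888 = 8.2189053.
Dept II: Wₕ = 0.45871118; term = 0.45871118²·(1 − 0.01056403)·57870/171 = 70.456929.
Sum = 83.2676.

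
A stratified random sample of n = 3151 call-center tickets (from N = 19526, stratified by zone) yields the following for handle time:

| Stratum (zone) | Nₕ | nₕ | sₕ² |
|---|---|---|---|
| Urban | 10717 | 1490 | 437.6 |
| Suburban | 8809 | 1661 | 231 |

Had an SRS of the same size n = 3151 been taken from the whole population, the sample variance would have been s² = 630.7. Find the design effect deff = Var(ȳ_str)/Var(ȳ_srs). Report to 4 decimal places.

Var(ȳ_str) = Σ Wₕ²(1−fₕ)sₕ²/nₕ with Wₕ = Nₕ/19526:
  Urban: (10717/19526)²·(1−1490/10717)·437.6/1490 = 0.076172503
  Suburban: (8809/19526)²·(1−1661/8809)·231/1661 = 0.022968198
  → Var(ȳ_str) = 0.099140701.
Var(ȳ_srs) = (1 − 3151/19526)·630.7/3151 = 0.16785816.
deff = 0.099140701 / 0.16785816 = 0.5906.

0.5906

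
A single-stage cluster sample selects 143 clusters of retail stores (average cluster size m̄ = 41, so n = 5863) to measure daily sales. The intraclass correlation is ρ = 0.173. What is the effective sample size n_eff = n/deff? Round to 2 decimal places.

deff = 1 + (41 − 1)·0.173 = 1 + 6.92 = 7.92.
n_eff = 5863 / 7.92 = 740.28.

740.28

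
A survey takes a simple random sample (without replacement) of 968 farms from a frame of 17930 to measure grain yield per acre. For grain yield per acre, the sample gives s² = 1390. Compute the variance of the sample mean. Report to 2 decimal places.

Under SRS without replacement, Var(ȳ) = (1 − f)·s²/n with f = n/N = 968/17930 = 0.05398773.
Var(ȳ) = (1 − 0.05398773)·1390/968 = 0.94601227·1.4359504 = 1.3584267.

1.36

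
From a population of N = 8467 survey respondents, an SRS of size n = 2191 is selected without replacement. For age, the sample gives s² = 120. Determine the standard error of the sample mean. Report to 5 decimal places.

0.20149

Under SRS without replacement, Var(ȳ) = (1 − f)·s²/n with f = n/N = 2191/8467 = 0.25876934.
Var(ȳ) = (1 − 0.25876934)·120/2191 = 0.74123066·0.054769512 = 0.040596841.
SE(ȳ) = √(0.040596841) = 0.20149.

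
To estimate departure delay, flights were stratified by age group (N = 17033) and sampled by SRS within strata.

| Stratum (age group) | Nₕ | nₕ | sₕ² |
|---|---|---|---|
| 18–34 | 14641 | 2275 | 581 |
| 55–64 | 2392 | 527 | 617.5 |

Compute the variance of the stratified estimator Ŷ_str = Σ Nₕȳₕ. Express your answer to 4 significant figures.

5.146 × 10^7

Var(Ŷ_str) = Σₕ Nₕ²(1 − fₕ)sₕ²/nₕ.
18–34: 14641²·(1 − 2275/14641)·581/2275 = 4.6237539 × 10^7.
55–64: 2392²·(1 − 527/2392)·617.5/527 = 5.2271668 × 10^6.
Sum = 5.1464706 × 10^7.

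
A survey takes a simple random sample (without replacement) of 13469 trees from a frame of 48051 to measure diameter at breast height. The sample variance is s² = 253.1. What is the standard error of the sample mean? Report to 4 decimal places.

0.1163

Under SRS without replacement, Var(ȳ) = (1 − f)·s²/n with f = n/N = 13469/48051 = 0.28030634.
Var(ȳ) = (1 − 0.28030634)·253.1/13469 = 0.71969366·0.018791299 = 0.013523978.
SE(ȳ) = √(0.013523978) = 0.1163.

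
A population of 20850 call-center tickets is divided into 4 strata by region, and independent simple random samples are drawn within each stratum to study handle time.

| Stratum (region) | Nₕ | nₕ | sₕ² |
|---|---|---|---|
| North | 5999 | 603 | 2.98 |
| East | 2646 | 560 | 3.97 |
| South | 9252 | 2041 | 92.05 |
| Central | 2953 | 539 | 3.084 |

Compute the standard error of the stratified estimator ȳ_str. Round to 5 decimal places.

Var(ȳ_str) = Σₕ Wₕ²(1 − fₕ)sₕ²/nₕ with Wₕ = Nₕ/N, N = 20850.
North: Wₕ = 0.28772182; term = 0.28772182²·(1 − 0.10051675)·2.98/603 = 3.6799137 × 10^-4.
East: Wₕ = 0.12690647; term = 0.12690647²·(1 − 0.21164021)·3.97/560 = 9.0010776 × 10^-5.
South: Wₕ = 0.44374101; term = 0.44374101²·(1 − 0.22060095)·92.05/2041 = 0.0069214931.
Central: Wₕ = 0.14163070; term = 0.14163070²·(1 − 0.18252624)·3.084/539 = 9.3824055 × 10^-5.
Sum = 0.0074733193.
SE = √(0.0074733193) = 0.08645.

0.08645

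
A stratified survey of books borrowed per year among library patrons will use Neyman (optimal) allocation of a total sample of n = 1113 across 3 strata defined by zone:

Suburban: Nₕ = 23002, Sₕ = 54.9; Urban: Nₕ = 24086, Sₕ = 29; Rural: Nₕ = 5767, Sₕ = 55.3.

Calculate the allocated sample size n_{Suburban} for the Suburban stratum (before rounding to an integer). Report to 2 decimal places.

Neyman allocation: nₕ = n·NₕSₕ / Σⱼ NⱼSⱼ.
Σ NⱼSⱼ = 23002·54.9 + 24086·29 + 5767·55.3 = 2.2802189 × 10^6.
n_{Suburban} = 1113·23002·54.9 / (2.2802189 × 10^6) = 616.39.

616.39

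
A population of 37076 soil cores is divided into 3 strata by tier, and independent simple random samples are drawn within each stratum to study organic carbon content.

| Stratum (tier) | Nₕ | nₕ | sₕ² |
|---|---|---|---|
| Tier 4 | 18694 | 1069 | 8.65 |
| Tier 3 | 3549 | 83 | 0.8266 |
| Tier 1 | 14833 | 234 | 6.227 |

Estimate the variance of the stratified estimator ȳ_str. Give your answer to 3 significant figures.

Var(ȳ_str) = Σₕ Wₕ²(1 − fₕ)sₕ²/nₕ with Wₕ = Nₕ/N, N = 37076.
Tier 4: Wₕ = 0.50420757; term = 0.50420757²·(1 − 0.05718412)·8.65/1069 = 0.0019394743.
Tier 3: Wₕ = 0.09572230; term = 0.09572230²·(1 − 0.02338687)·0.8266/83 = 8.9118141 × 10^-5.
Tier 1: Wₕ = 0.40007013; term = 0.40007013²·(1 − 0.01577564)·6.227/234 = 0.0041920781.
Sum = 0.0062206705.

0.00622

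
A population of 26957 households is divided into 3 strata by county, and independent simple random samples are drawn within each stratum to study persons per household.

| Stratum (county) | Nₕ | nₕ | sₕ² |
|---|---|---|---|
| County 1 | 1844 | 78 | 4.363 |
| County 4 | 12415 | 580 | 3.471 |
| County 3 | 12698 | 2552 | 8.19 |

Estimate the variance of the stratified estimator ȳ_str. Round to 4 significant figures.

0.002030

Var(ȳ_str) = Σₕ Wₕ²(1 − fₕ)sₕ²/nₕ with Wₕ = Nₕ/N, N = 26957.
County 1: Wₕ = 0.06840524; term = 0.06840524²·(1 − 0.04229935)·4.363/78 = 2.5066812 × 10^-4.
County 4: Wₕ = 0.46054828; term = 0.46054828²·(1 − 0.04671768)·3.471/580 = 0.0012100366.
County 3: Wₕ = 0.47104648; term = 0.47104648²·(1 − 0.20097653)·8.19/2552 = 5.6897121 × 10^-4.
Sum = 0.0020296759.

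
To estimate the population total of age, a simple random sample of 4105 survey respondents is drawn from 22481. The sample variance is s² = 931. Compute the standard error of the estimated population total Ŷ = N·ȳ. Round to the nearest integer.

Var(Ŷ) = N²·Var(ȳ) = N²·(1 − n/N)·s²/n.
f = 4105/22481 = 0.18259864; Var(ȳ) = 0.81740136·931/4105 = 0.18538384.
Var(Ŷ) = 22481² · 0.18538384 = 9.3692133 × 10^7.
SE(Ŷ) = √(9.3692133 × 10^7) = 9679.

9679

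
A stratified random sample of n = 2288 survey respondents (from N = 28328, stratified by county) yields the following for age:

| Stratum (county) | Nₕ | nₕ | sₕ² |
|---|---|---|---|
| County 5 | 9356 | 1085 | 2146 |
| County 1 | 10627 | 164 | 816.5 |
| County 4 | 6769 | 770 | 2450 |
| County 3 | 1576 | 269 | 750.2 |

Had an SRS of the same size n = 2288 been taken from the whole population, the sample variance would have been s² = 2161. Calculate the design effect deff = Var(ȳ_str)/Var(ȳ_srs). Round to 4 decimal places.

Var(ȳ_str) = Σ Wₕ²(1−fₕ)sₕ²/nₕ with Wₕ = Nₕ/28328:
  County 5: (9356/28328)²·(1−1085/9356)·2146/1085 = 0.19072885
  County 1: (10627/28328)²·(1−164/10627)·816.5/164 = 0.68983849
  County 4: (6769/28328)²·(1−770/6769)·2450/770 = 0.1610078
  County 3: (1576/28328)²·(1−269/1576)·750.2/269 = 0.0071585449
  → Var(ȳ_str) = 1.0487337.
Var(ȳ_srs) = (1 − 2288/28328)·2161/2288 = 0.86820806.
deff = 1.0487337 / 0.86820806 = 1.2079.

1.2079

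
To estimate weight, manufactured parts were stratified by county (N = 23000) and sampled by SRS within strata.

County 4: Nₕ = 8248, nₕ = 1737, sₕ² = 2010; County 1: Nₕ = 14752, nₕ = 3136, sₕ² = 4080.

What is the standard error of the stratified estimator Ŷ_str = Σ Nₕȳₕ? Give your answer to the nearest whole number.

16884

Var(Ŷ_str) = Σₕ Nₕ²(1 − fₕ)sₕ²/nₕ.
County 4: 8248²·(1 − 1737/8248)·2010/1737 = 6.2143053 × 10^7.
County 1: 14752²·(1 − 3136/14752)·4080/3136 = 2.2294186 × 10^8.
Sum = 2.8508491 × 10^8.
SE = √(2.8508491 × 10^8) = 16884.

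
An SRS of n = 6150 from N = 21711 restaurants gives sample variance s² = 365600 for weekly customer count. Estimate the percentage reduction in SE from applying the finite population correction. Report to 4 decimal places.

f = n/N = 6150/21711 = 0.28326655.
SE_no-fpc = √(s²/n) = 7.7101981; SE_fpc = √((1−f)s²/n) = 6.5274623.
Ratio = √(1−f) = 0.84660112. Reduction = 100·(1 − 0.84660112) = 15.3399%.

15.3399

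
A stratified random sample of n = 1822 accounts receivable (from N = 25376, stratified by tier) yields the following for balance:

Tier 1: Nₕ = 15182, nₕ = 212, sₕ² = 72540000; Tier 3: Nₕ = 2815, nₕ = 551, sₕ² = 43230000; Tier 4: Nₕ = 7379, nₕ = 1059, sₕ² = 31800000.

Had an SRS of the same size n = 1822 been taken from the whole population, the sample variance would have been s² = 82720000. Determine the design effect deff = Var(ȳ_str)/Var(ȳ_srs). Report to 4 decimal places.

2.9358

Var(ȳ_str) = Σ Wₕ²(1−fₕ)sₕ²/nₕ with Wₕ = Nₕ/25376:
  Tier 1: (15182/25376)²·(1−212/15182)·72540000/212 = 120766.41
  Tier 3: (2815/25376)²·(1−551/2815)·43230000/551 = 776.50119
  Tier 4: (7379/25376)²·(1−1059/7379)·31800000/1059 = 2174.7003
  → Var(ȳ_str) = 123717.61.
Var(ȳ_srs) = (1 − 1822/25376)·82720000/1822 = 42140.886.
deff = 123717.61 / 42140.886 = 2.9358.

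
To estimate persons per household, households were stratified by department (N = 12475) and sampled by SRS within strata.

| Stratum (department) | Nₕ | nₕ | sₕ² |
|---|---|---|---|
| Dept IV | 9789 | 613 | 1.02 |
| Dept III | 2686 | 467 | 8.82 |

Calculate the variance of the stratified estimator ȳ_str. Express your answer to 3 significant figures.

Var(ȳ_str) = Σₕ Wₕ²(1 − fₕ)sₕ²/nₕ with Wₕ = Nₕ/N, N = 12475.
Dept IV: Wₕ = 0.78468938; term = 0.78468938²·(1 − 0.06262131)·1.02/613 = 9.6039595 × 10^-4.
Dept III: Wₕ = 0.21531062; term = 0.21531062²·(1 − 0.17386448)·8.82/467 = 7.2332572 × 10^-4.
Sum = 0.0016837217.

0.00168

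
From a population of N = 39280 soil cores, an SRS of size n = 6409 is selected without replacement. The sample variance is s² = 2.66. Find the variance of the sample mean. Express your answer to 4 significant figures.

3.473 × 10^-4

Under SRS without replacement, Var(ȳ) = (1 − f)·s²/n with f = n/N = 6409/39280 = 0.16316191.
Var(ȳ) = (1 − 0.16316191)·2.66/6409 = 0.83683809·4.1504135 × 10^-4 = 3.4732241 × 10^-4.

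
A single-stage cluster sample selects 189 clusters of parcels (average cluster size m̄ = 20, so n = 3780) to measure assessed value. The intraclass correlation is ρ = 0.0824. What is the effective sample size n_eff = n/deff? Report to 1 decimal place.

deff = 1 + (20 − 1)·0.0824 = 1 + 1.5656 = 2.5656.
n_eff = 3780 / 2.5656 = 1473.3.

1473.3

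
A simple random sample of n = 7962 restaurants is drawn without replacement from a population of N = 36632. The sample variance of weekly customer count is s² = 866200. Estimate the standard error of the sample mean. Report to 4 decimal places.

9.2274

Under SRS without replacement, Var(ȳ) = (1 − f)·s²/n with f = n/N = 7962/36632 = 0.21735095.
Var(ȳ) = (1 − 0.21735095)·866200/7962 = 0.78264905·108.79176 = 85.145768.
SE(ȳ) = √(85.145768) = 9.2274.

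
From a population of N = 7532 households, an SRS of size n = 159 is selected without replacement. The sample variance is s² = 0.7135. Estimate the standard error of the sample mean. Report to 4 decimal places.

Under SRS without replacement, Var(ȳ) = (1 − f)·s²/n with f = n/N = 159/7532 = 0.02110993.
Var(ȳ) = (1 − 0.02110993)·0.7135/159 = 0.97889007·0.0044874214 = 0.0043926922.
SE(ȳ) = √(0.0043926922) = 0.0663.

0.0663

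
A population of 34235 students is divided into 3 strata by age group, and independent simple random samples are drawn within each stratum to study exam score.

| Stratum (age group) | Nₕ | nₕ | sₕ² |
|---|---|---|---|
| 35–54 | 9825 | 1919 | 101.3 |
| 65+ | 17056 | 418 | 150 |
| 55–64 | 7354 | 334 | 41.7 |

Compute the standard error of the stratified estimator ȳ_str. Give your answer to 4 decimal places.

0.3097

Var(ȳ_str) = Σₕ Wₕ²(1 − fₕ)sₕ²/nₕ with Wₕ = Nₕ/N, N = 34235.
35–54: Wₕ = 0.28698700; term = 0.28698700²·(1 − 0.19531807)·101.3/1919 = 0.0034985104.
65+: Wₕ = 0.49820359; term = 0.49820359²·(1 − 0.02450750)·150/418 = 0.086886563.
55–64: Wₕ = 0.21480941; term = 0.21480941²·(1 − 0.04541746)·41.7/334 = 0.0054993285.
Sum = 0.095884402.
SE = √(0.095884402) = 0.3097.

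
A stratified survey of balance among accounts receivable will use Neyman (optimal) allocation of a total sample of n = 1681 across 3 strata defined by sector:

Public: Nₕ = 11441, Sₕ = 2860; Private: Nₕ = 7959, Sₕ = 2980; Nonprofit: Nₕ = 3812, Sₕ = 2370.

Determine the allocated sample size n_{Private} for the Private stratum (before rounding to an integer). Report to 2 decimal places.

608.94

Neyman allocation: nₕ = n·NₕSₕ / Σⱼ NⱼSⱼ.
Σ NⱼSⱼ = 11441·2860 + 7959·2980 + 3812·2370 = 6.547352 × 10^7.
n_{Private} = 1681·7959·2980 / (6.547352 × 10^7) = 608.94.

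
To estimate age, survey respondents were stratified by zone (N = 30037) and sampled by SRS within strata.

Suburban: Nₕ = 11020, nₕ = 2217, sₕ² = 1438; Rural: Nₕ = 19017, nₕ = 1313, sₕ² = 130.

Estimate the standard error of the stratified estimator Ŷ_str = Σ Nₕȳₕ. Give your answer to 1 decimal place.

9811.1

Var(Ŷ_str) = Σₕ Nₕ²(1 − fₕ)sₕ²/nₕ.
Suburban: 11020²·(1 − 2217/11020)·1438/2217 = 6.292243 × 10^7.
Rural: 19017²·(1 − 1313/19017)·130/1313 = 3.3334353 × 10^7.
Sum = 9.6256783 × 10^7.
SE = √(9.6256783 × 10^7) = 9811.1.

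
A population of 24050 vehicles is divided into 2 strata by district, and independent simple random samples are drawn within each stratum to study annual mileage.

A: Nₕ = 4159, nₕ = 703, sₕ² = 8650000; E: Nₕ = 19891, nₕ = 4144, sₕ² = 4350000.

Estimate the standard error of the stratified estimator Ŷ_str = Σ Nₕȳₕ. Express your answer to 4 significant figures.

711100

Var(Ŷ_str) = Σₕ Nₕ²(1 − fₕ)sₕ²/nₕ.
A: 4159²·(1 − 703/4159)·8650000/703 = 1.7685748 × 10^11.
E: 19891²·(1 − 4144/19891)·4350000/4144 = 3.2879405 × 10^11.
Sum = 5.0565153 × 10^11.
SE = √(5.0565153 × 10^11) = 711100.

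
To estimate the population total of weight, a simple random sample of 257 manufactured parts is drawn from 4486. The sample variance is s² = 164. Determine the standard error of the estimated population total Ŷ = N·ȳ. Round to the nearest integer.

Var(Ŷ) = N²·Var(ȳ) = N²·(1 − n/N)·s²/n.
f = 257/4486 = 0.05728934; Var(ȳ) = 0.94271066·164/257 = 0.60157411.
Var(Ŷ) = 4486² · 0.60157411 = 1.2106195 × 10^7.
SE(Ŷ) = √(1.2106195 × 10^7) = 3479.

3479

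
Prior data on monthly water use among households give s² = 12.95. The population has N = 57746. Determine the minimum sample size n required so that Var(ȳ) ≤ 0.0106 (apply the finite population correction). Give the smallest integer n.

1197

Without fpc, n₀ = s²/D = 12.95/0.0106 = 1221.6981.
With fpc, (1 − n/N)·s²/n ≤ D requires n ≥ n₀/(1 + n₀/N) = 1221.6981/(1 + 1221.6981/57746) = 1196.3868.
Rounding up, n = 1197.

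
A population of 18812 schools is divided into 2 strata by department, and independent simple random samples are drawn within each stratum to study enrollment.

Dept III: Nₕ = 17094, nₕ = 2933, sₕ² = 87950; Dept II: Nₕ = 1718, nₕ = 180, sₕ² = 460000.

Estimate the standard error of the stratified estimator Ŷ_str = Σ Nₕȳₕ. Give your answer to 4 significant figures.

118400

Var(Ŷ_str) = Σₕ Nₕ²(1 − fₕ)sₕ²/nₕ.
Dept III: 17094²·(1 − 2933/17094)·87950/2933 = 7.2587427 × 10^9.
Dept II: 1718²·(1 − 180/1718)·460000/180 = 6.7525036 × 10^9.
Sum = 1.4011246 × 10^10.
SE = √(1.4011246 × 10^10) = 118400.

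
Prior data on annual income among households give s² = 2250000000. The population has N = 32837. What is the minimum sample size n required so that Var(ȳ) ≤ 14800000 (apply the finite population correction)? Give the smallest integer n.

152

Without fpc, n₀ = s²/D = 2250000000/14800000 = 152.0270.
With fpc, (1 − n/N)·s²/n ≤ D requires n ≥ n₀/(1 + n₀/N) = 152.0270/(1 + 152.0270/32837) = 151.3264.
Rounding up, n = 152.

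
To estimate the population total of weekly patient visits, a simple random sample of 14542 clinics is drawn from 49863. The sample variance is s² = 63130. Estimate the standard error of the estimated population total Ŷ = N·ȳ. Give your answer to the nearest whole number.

Var(Ŷ) = N²·Var(ȳ) = N²·(1 − n/N)·s²/n.
f = 14542/49863 = 0.29163909; Var(ȳ) = 0.70836091·63130/14542 = 3.0751495.
Var(Ŷ) = 49863² · 3.0751495 = 7.6458019 × 10^9.
SE(Ŷ) = √(7.6458019 × 10^9) = 87440.

87440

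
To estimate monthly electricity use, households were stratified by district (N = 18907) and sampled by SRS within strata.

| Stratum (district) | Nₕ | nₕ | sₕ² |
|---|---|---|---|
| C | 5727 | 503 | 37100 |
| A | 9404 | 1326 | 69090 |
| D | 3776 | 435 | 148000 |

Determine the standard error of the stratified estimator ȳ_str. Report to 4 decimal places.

Var(ȳ_str) = Σₕ Wₕ²(1 − fₕ)sₕ²/nₕ with Wₕ = Nₕ/N, N = 18907.
C: Wₕ = 0.30290369; term = 0.30290369²·(1 − 0.08782958)·37100/503 = 6.1729254.
A: Wₕ = 0.49738192; term = 0.49738192²·(1 − 0.14100383)·69090/1326 = 11.072429.
D: Wₕ = 0.19971439; term = 0.19971439²·(1 − 0.11520127)·148000/435 = 12.007032.
Sum = 29.252386.
SE = √(29.252386) = 5.4085.

5.4085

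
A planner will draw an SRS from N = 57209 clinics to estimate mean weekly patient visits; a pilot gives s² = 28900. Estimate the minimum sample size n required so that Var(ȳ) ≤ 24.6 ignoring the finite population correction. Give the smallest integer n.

Without fpc, n₀ = s²/D = 28900/24.6 = 1174.7967.
Rounding up, n = 1175.

1175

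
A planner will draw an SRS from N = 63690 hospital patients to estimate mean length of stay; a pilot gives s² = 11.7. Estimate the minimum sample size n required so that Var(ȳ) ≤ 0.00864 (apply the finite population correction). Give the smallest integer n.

Without fpc, n₀ = s²/D = 11.7/0.00864 = 1354.1667.
With fpc, (1 − n/N)·s²/n ≤ D requires n ≥ n₀/(1 + n₀/N) = 1354.1667/(1 + 1354.1667/63690) = 1325.9740.
Rounding up, n = 1326.

1326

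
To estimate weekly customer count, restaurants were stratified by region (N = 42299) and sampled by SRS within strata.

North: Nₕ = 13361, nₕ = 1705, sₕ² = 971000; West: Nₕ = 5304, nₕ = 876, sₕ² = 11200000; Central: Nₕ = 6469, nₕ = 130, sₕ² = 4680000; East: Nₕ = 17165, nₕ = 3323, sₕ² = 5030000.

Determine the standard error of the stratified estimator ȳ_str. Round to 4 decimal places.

Var(ȳ_str) = Σₕ Wₕ²(1 − fₕ)sₕ²/nₕ with Wₕ = Nₕ/N, N = 42299.
North: Wₕ = 0.31587035; term = 0.31587035²·(1 − 0.12761021)·971000/1705 = 49.570483.
West: Wₕ = 0.12539304; term = 0.12539304²·(1 − 0.16515837)·11200000/876 = 167.82816.
Central: Wₕ = 0.15293506; term = 0.15293506²·(1 − 0.02009584)·4680000/130 = 825.08787.
East: Wₕ = 0.40580156; term = 0.40580156²·(1 − 0.19359161)·5030000/3323 = 201.01113.
Sum = 1243.4976.
SE = √(1243.4976) = 35.2633.

35.2633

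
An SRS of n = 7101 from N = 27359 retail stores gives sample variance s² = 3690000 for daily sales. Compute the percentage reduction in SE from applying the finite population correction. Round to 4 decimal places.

f = n/N = 7101/27359 = 0.25954896.
SE_no-fpc = √(s²/n) = 22.795726; SE_fpc = √((1−f)s²/n) = 19.6156.
Ratio = √(1−f) = 0.86049465. Reduction = 100·(1 − 0.86049465) = 13.9505%.

13.9505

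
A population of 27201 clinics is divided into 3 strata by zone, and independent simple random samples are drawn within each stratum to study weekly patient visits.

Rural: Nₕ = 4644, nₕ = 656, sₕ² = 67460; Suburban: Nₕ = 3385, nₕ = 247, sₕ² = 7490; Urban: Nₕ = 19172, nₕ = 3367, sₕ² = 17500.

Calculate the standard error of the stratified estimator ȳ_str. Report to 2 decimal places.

2.27

Var(ȳ_str) = Σₕ Wₕ²(1 − fₕ)sₕ²/nₕ with Wₕ = Nₕ/N, N = 27201.
Rural: Wₕ = 0.17072902; term = 0.17072902²·(1 − 0.14125754)·67460/656 = 2.5740686.
Suburban: Wₕ = 0.12444395; term = 0.12444395²·(1 − 0.07296898)·7490/247 = 0.43533816.
Urban: Wₕ = 0.70482703; term = 0.70482703²·(1 − 0.17562070)·17500/3367 = 2.128566.
Sum = 5.1379728.
SE = √(5.1379728) = 2.27.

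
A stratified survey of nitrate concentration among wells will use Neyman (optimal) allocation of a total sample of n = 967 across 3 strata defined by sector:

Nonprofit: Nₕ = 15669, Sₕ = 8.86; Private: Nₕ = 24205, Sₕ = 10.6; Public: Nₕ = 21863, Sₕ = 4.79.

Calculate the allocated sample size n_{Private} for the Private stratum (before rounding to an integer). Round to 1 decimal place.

496.1

Neyman allocation: nₕ = n·NₕSₕ / Σⱼ NⱼSⱼ.
Σ NⱼSⱼ = 15669·8.86 + 24205·10.6 + 21863·4.79 = 500124.11.
n_{Private} = 967·24205·10.6 / 500124.11 = 496.1.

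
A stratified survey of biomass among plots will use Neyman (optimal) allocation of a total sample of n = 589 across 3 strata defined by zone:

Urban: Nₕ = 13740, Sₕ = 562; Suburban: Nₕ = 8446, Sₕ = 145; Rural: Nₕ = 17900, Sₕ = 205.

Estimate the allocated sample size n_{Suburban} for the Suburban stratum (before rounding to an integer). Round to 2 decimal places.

57.18

Neyman allocation: nₕ = n·NₕSₕ / Σⱼ NⱼSⱼ.
Σ NⱼSⱼ = 13740·562 + 8446·145 + 17900·205 = 1.261605 × 10^7.
n_{Suburban} = 589·8446·145 / (1.261605 × 10^7) = 57.18.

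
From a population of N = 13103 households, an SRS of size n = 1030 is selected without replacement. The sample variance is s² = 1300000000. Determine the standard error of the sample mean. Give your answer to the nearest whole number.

1078

Under SRS without replacement, Var(ȳ) = (1 − f)·s²/n with f = n/N = 1030/13103 = 0.07860795.
Var(ȳ) = (1 − 0.07860795)·1300000000/1030 = 0.92139205·1.2621359 × 10^6 = 1.162922 × 10^6.
SE(ȳ) = √(1.162922 × 10^6) = 1078.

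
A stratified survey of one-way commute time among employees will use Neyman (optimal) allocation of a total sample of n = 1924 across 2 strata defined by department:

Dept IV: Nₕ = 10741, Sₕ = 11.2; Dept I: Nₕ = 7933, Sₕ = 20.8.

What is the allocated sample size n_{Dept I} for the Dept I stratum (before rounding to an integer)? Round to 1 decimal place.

Neyman allocation: nₕ = n·NₕSₕ / Σⱼ NⱼSⱼ.
Σ NⱼSⱼ = 10741·11.2 + 7933·20.8 = 285305.6.
n_{Dept I} = 1924·7933·20.8 / 285305.6 = 1112.7.

1112.7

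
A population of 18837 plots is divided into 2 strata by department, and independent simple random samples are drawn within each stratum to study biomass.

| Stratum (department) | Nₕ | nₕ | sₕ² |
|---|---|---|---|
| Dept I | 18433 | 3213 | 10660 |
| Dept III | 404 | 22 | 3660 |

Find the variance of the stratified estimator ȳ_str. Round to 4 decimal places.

2.6956

Var(ȳ_str) = Σₕ Wₕ²(1 − fₕ)sₕ²/nₕ with Wₕ = Nₕ/N, N = 18837.
Dept I: Wₕ = 0.97855285; term = 0.97855285²·(1 − 0.17430695)·10660/3213 = 2.6232137.
Dept III: Wₕ = 0.02144715; term = 0.02144715²·(1 − 0.05445545)·3660/22 = 0.072356851.
Sum = 2.6955706.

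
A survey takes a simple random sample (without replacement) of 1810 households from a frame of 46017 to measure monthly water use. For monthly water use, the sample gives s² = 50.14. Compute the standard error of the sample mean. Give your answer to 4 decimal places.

0.1631

Under SRS without replacement, Var(ȳ) = (1 − f)·s²/n with f = n/N = 1810/46017 = 0.03933329.
Var(ȳ) = (1 − 0.03933329)·50.14/1810 = 0.96066671·0.027701657 = 0.02661206.
SE(ȳ) = √(0.02661206) = 0.1631.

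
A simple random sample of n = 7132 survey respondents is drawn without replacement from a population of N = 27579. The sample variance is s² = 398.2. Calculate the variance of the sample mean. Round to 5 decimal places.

Under SRS without replacement, Var(ȳ) = (1 − f)·s²/n with f = n/N = 7132/27579 = 0.25860256.
Var(ȳ) = (1 − 0.25860256)·398.2/7132 = 0.74139744·0.055832866 = 0.041394344.

0.04139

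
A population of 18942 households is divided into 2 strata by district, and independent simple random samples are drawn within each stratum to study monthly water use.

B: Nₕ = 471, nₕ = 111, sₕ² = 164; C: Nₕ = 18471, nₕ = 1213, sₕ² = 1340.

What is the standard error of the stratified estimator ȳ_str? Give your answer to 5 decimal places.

Var(ȳ_str) = Σₕ Wₕ²(1 − fₕ)sₕ²/nₕ with Wₕ = Nₕ/N, N = 18942.
B: Wₕ = 0.02486538; term = 0.02486538²·(1 − 0.23566879)·164/111 = 6.9822053 × 10^-4.
C: Wₕ = 0.97513462; term = 0.97513462²·(1 − 0.06567051)·1340/1213 = 0.98146136.
Sum = 0.98215958.
SE = √(0.98215958) = 0.99104.

0.99104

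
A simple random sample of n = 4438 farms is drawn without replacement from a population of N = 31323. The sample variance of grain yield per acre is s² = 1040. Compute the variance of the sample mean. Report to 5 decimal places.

0.20114

Under SRS without replacement, Var(ȳ) = (1 − f)·s²/n with f = n/N = 4438/31323 = 0.14168502.
Var(ȳ) = (1 − 0.14168502)·1040/4438 = 0.85831498·0.23433979 = 0.20113735.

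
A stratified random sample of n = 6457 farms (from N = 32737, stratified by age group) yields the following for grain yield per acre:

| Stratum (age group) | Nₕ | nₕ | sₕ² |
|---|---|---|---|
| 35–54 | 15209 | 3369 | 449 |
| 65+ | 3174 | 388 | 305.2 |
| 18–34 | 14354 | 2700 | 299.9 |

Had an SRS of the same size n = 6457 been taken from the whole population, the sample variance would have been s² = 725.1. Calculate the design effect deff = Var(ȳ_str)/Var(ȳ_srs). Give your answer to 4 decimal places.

Var(ȳ_str) = Σ Wₕ²(1−fₕ)sₕ²/nₕ with Wₕ = Nₕ/32737:
  35–54: (15209/32737)²·(1−3369/15209)·449/3369 = 0.022393395
  65+: (3174/32737)²·(1−388/3174)·305.2/388 = 0.0064902747
  18–34: (14354/32737)²·(1−2700/14354)·299.9/2700 = 0.017337357
  → Var(ȳ_str) = 0.046221027.
Var(ȳ_srs) = (1 − 6457/32737)·725.1/6457 = 0.090147482.
deff = 0.046221027 / 0.090147482 = 0.5127.

0.5127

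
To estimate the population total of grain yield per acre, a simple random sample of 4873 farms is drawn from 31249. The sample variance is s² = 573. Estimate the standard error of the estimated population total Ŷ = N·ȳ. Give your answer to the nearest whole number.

Var(Ŷ) = N²·Var(ȳ) = N²·(1 − n/N)·s²/n.
f = 4873/31249 = 0.15594099; Var(ȳ) = 0.84405901·573/4873 = 0.099250115.
Var(Ŷ) = 31249² · 0.099250115 = 9.6917737 × 10^7.
SE(Ŷ) = √(9.6917737 × 10^7) = 9845.

9845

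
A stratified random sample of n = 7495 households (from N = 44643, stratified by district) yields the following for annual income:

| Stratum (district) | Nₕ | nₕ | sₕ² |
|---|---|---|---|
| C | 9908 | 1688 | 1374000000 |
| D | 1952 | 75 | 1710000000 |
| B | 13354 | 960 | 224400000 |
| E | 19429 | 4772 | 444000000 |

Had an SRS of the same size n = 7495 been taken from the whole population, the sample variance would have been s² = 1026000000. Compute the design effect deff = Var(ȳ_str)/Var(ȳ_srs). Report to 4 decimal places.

0.9471

Var(ȳ_str) = Σ Wₕ²(1−fₕ)sₕ²/nₕ with Wₕ = Nₕ/44643:
  C: (9908/44643)²·(1−1688/9908)·1374000000/1688 = 33263.302
  D: (1952/44643)²·(1−75/1952)·1710000000/75 = 41915.262
  B: (13354/44643)²·(1−960/13354)·224400000/960 = 19411.886
  E: (19429/44643)²·(1−4772/19429)·444000000/4772 = 13294.479
  → Var(ȳ_str) = 107884.93.
Var(ȳ_srs) = (1 − 7495/44643)·1026000000/7495 = 113908.93.
deff = 107884.93 / 113908.93 = 0.9471.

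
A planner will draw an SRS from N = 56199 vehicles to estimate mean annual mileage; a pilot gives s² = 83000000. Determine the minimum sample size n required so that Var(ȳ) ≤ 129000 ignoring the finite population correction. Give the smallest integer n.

Without fpc, n₀ = s²/D = 83000000/129000 = 643.4109.
Rounding up, n = 644.

644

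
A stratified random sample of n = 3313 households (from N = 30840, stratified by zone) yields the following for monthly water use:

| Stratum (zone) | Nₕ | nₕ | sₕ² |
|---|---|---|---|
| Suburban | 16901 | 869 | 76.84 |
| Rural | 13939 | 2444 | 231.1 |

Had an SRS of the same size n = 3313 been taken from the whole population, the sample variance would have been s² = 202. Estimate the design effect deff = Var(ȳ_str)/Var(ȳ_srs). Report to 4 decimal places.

0.7556

Var(ȳ_str) = Σ Wₕ²(1−fₕ)sₕ²/nₕ with Wₕ = Nₕ/30840:
  Suburban: (16901/30840)²·(1−869/16901)·76.84/869 = 0.025190625
  Rural: (13939/30840)²·(1−2444/13939)·231.1/2444 = 0.01592981
  → Var(ȳ_str) = 0.041120435.
Var(ȳ_srs) = (1 − 3313/30840)·202/3313 = 0.054421994.
deff = 0.041120435 / 0.054421994 = 0.7556.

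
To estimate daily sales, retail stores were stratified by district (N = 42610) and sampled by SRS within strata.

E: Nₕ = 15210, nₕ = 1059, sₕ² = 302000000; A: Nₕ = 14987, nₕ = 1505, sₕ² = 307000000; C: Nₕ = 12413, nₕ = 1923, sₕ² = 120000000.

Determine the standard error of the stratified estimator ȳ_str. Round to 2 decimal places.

Var(ȳ_str) = Σₕ Wₕ²(1 − fₕ)sₕ²/nₕ with Wₕ = Nₕ/N, N = 42610.
E: Wₕ = 0.35695846; term = 0.35695846²·(1 − 0.06962525)·302000000/1059 = 33806.815.
A: Wₕ = 0.35172495; term = 0.35172495²·(1 − 0.10042036)·307000000/1505 = 22701.149.
C: Wₕ = 0.29131659; term = 0.29131659²·(1 − 0.15491823)·120000000/1923 = 4475.3926.
Sum = 60983.357.
SE = √(60983.357) = 246.95.

246.95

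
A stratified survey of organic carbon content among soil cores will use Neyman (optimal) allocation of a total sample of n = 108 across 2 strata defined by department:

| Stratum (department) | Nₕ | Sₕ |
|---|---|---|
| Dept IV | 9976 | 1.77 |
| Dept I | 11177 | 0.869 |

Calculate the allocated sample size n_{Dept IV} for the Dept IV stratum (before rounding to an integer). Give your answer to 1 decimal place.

69.7

Neyman allocation: nₕ = n·NₕSₕ / Σⱼ NⱼSⱼ.
Σ NⱼSⱼ = 9976·1.77 + 11177·0.869 = 27370.333.
n_{Dept IV} = 108·9976·1.77 / 27370.333 = 69.7.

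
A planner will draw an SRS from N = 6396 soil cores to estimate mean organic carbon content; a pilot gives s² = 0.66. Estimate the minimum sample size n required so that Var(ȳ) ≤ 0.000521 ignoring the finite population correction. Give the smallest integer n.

1267

Without fpc, n₀ = s²/D = 0.66/0.000521 = 1266.7946.
Rounding up, n = 1267.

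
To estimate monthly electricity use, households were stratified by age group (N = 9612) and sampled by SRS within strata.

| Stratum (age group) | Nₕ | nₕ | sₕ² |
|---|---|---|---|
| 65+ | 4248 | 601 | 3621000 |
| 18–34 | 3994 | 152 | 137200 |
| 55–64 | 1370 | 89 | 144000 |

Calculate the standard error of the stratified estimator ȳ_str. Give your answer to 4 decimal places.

34.5100

Var(ȳ_str) = Σₕ Wₕ²(1 − fₕ)sₕ²/nₕ with Wₕ = Nₕ/N, N = 9612.
65+: Wₕ = 0.44194757; term = 0.44194757²·(1 − 0.14147834)·3621000/601 = 1010.2917.
18–34: Wₕ = 0.41552226; term = 0.41552226²·(1 − 0.03805709)·137200/152 = 149.91615.
55–64: Wₕ = 0.14253017; term = 0.14253017²·(1 − 0.06496350)·144000/89 = 30.733687.
Sum = 1190.9415.
SE = √(1190.9415) = 34.5100.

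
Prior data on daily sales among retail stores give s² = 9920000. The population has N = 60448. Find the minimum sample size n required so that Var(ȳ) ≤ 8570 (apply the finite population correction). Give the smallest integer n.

Without fpc, n₀ = s²/D = 9920000/8570 = 1157.5263.
With fpc, (1 − n/N)·s²/n ≤ D requires n ≥ n₀/(1 + n₀/N) = 1157.5263/(1 + 1157.5263/60448) = 1135.7772.
Rounding up, n = 1136.

1136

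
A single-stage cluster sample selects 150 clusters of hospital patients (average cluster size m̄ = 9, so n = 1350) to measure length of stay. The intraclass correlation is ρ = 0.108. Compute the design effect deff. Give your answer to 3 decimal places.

deff = 1 + (9 − 1)·0.108 = 1 + 0.864 = 1.864.

1.864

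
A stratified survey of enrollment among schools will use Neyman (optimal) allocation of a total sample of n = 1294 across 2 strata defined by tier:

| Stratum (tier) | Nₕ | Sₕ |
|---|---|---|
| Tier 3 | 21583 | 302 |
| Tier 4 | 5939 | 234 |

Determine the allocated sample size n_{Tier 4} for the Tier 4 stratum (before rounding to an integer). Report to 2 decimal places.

Neyman allocation: nₕ = n·NₕSₕ / Σⱼ NⱼSⱼ.
Σ NⱼSⱼ = 21583·302 + 5939·234 = 7.907792 × 10^6.
n_{Tier 4} = 1294·5939·234 / (7.907792 × 10^6) = 227.41.

227.41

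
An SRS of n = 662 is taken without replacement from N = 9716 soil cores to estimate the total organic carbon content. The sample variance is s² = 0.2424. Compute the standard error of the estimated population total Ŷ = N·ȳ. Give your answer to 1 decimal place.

179.5

Var(Ŷ) = N²·Var(ȳ) = N²·(1 − n/N)·s²/n.
f = 662/9716 = 0.06813503; Var(ȳ) = 0.93186497·0.2424/662 = 3.412146 × 10^-4.
Var(Ŷ) = 9716² · (3.412146 × 10^-4) = 32210.882.
SE(Ŷ) = √(32210.882) = 179.5.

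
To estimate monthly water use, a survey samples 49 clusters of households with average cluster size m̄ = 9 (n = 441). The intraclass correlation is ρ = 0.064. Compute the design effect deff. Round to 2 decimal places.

deff = 1 + (9 − 1)·0.064 = 1 + 0.512 = 1.512.

1.51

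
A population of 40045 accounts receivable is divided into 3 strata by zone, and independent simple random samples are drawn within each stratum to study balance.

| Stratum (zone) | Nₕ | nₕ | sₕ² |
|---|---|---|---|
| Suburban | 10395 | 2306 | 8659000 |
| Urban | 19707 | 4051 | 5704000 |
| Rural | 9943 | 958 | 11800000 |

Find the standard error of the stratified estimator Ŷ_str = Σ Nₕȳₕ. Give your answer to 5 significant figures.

1.3604 × 10^6

Var(Ŷ_str) = Σₕ Nₕ²(1 − fₕ)sₕ²/nₕ.
Suburban: 10395²·(1 − 2306/10395)·8659000/2306 = 3.1573866 × 10^11.
Urban: 19707²·(1 − 4051/19707)·5704000/4051 = 4.3442879 × 10^11.
Rural: 9943²·(1 − 958/9943)·11800000/958 = 1.1004036 × 10^12.
Sum = 1.8505711 × 10^12.
SE = √(1.8505711 × 10^12) = 1.3604 × 10^6.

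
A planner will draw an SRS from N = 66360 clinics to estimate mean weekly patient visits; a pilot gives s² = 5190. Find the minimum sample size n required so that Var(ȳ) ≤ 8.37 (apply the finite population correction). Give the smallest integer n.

Without fpc, n₀ = s²/D = 5190/8.37 = 620.0717.
With fpc, (1 − n/N)·s²/n ≤ D requires n ≥ n₀/(1 + n₀/N) = 620.0717/(1 + 620.0717/66360) = 614.3314.
Rounding up, n = 615.

615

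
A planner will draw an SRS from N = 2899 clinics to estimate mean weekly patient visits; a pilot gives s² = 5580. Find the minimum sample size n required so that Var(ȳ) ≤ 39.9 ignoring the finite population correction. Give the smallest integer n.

Without fpc, n₀ = s²/D = 5580/39.9 = 139.8496.
Rounding up, n = 140.

140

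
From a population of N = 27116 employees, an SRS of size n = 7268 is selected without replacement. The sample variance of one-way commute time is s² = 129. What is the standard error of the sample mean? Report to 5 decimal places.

0.11398

Under SRS without replacement, Var(ȳ) = (1 − f)·s²/n with f = n/N = 7268/27116 = 0.26803363.
Var(ȳ) = (1 − 0.26803363)·129/7268 = 0.73196637·0.017749037 = 0.012991698.
SE(ȳ) = √(0.012991698) = 0.11398.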